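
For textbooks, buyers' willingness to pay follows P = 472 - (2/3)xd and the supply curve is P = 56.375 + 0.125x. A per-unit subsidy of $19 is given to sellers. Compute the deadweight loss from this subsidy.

Pre-subsidy: 472 - (2/3)x = 56.375 + 0.125x gives x* = 525 and P* = 122.
With the subsidy, sellers receive Ps = Pb + 19 for each unit, where Pb is the price buyers pay.
On the curves, Pb = 472 - (2/3)x and Ps = 56.375 + 0.125x; the wedge Ps − Pb = 19 gives 56.375 + 0.125x − (472 - (2/3)x) = 19, so x' = 549.
Then Pb = 472 − (2/3)·549 = 106 and Ps = 56.375 + 0.125·549 = 125.
The subsidy expands output by 549 − 525 = 24 past the efficient level; on those units the gap between marginal cost and willingness to pay runs from 0 up to 19.
DWL = ½ × 19 × 24 = 228.

Deadweight loss = $228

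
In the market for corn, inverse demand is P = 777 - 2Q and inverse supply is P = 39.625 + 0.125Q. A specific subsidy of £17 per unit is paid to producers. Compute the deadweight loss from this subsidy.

Deadweight loss = £68

Pre-subsidy: 777 - 2Q = 39.625 + 0.125Q gives Q* = 347 and P* = 83.
With the subsidy, sellers receive Ps = Pb + 17 for each unit, where Pb is the price buyers pay.
On the curves, Pb = 777 - 2Q and Ps = 39.625 + 0.125Q; the wedge Ps − Pb = 17 gives 39.625 + 0.125Q − (777 - 2Q) = 17, so Q' = 355.
Then Pb = 777 − 2·355 = 67 and Ps = 39.625 + 0.125·355 = 84.
The subsidy expands output by 355 − 347 = 8 past the efficient level; on those units the gap between marginal cost and willingness to pay runs from 0 up to 17.
DWL = ½ × 17 × 8 = 68.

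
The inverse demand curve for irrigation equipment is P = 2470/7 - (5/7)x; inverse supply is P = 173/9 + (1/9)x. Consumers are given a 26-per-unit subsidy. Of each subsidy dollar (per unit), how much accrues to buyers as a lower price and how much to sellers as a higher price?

Pre-subsidy: 2470/7 - (5/7)x = 173/9 + (1/9)x gives x* = 21019/52 and P* = 3335/52.
With the rebate, buyers effectively pay Pb = Ps − 26, where Ps is the price sellers receive.
On the curves, Pb = 2470/7 - (5/7)x and Ps = 173/9 + (1/9)x; the wedge Ps − Pb = 26 gives 173/9 + (1/9)x − (2470/7 - (5/7)x) = 26, so x' = 22657/52.
Then Pb = 2470/7 − (5/7)·(22657/52) = 2165/52 and Ps = 173/9 + (1/9)·(22657/52) = 3517/52.
Buyers' price falls by P* − Pb = 3335/52 − 2165/52 = 22.5; sellers' price rises by Ps − P* = 3517/52 − 3335/52 = 3.5.

Buyers gain 22.5 per unit; sellers gain 3.5 per unit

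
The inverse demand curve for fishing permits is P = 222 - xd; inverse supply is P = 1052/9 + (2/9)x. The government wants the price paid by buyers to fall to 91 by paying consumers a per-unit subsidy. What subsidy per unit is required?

At a buyer price of 91, quantity demanded is 222 − 1·91 = 131.
Sellers supply 131 only when they receive Ps = 1052/9 + (2/9)·131 = 146.
s = Ps − Pb = 146 − 91 = 55.

Required subsidy s = 55 per unit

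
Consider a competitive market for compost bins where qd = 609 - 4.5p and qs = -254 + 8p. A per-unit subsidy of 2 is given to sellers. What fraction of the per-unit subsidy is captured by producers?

Pre-subsidy: 609 - 4.5p = -254 + 8p gives p* = 69.04, q* = 298.32.
With the subsidy, sellers receive ps = pb + 2 for each unit, where pb is the price buyers pay.
Supply in terms of pb becomes qs = -254 + 8(pb + 2) = -238 + 8pb. Setting this equal to demand: 609 - 4.5pb = -238 + 8pb, so pb = 67.76.
Sellers receive ps = 67.76 + 2 = 69.76; q' = 609 − 4.5·67.76 = 304.08.
Buyers' price falls by p* − pb = 69.04 − 67.76 = 1.28; sellers' price rises by ps − p* = 69.76 − 69.04 = 0.72.
So producers capture 0.72/2 = 0.36 of each unit of subsidy.

Producer share = 0.36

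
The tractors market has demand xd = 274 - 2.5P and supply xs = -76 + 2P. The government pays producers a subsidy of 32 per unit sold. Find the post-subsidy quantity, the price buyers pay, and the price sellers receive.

x' = 1036/9; buyers pay 572/9; sellers receive 860/9

Pre-subsidy: 274 - 2.5P = -76 + 2P gives P* = 700/9, x* = 716/9.
With the subsidy, sellers receive Ps = Pb + 32 for each unit, where Pb is the price buyers pay.
Supply in terms of Pb becomes xs = -76 + 2(Pb + 32) = -12 + 2Pb. Setting this equal to demand: 274 - 2.5Pb = -12 + 2Pb, so Pb = 572/9.
Sellers receive Ps = 572/9 + 32 = 860/9; x' = 274 − 2.5·(572/9) = 1036/9.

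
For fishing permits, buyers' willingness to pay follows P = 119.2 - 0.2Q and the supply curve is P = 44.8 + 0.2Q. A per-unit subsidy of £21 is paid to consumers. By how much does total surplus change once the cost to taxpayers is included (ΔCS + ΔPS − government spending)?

Pre-subsidy: 119.2 - 0.2Q = 44.8 + 0.2Q gives Q* = 186 and P* = 82.
With the rebate, buyers effectively pay Pb = Ps − 21, where Ps is the price sellers receive.
On the curves, Pb = 119.2 - 0.2Q and Ps = 44.8 + 0.2Q; the wedge Ps − Pb = 21 gives 44.8 + 0.2Q − (119.2 - 0.2Q) = 21, so Q' = 238.5.
Then Pb = 119.2 − 0.2·238.5 = 71.5 and Ps = 44.8 + 0.2·238.5 = 92.5.
ΔCS = ½(186 + 238.5)(82 − 71.5) = 2228.625; ΔPS = ½(186 + 238.5)(92.5 − 82) = 2228.625.
Government spending = 21 × 238.5 = 5008.5.
Net change = 2228.625 + 2228.625 − 5008.5 = -551.25. The loss equals the DWL triangle ½·21·52.5.

Net change in total surplus = -£551.25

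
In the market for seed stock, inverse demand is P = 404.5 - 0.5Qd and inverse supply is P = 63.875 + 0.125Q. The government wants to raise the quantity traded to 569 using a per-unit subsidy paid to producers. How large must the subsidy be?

At Q = 569, from the demand curve buyers pay Pb = 404.5 − 0.5·569 = 120; from the supply curve sellers need Ps = 63.875 + 0.125·569 = 135.
The subsidy must fill the gap: s = Ps − Pb = 135 − 120 = 15.

Required subsidy s = 15 per unit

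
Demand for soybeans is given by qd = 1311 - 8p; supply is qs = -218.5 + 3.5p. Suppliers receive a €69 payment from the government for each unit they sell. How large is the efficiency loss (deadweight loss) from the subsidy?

Pre-subsidy: 1311 - 8p = -218.5 + 3.5p gives p* = 133, q* = 247.
With the subsidy, sellers receive ps = pb + 69 for each unit, where pb is the price buyers pay.
Supply in terms of pb becomes qs = -218.5 + 3.5(pb + 69) = 23 + 3.5pb. Setting this equal to demand: 1311 - 8pb = 23 + 3.5pb, so pb = 112.
Sellers receive ps = 112 + 69 = 181; q' = 1311 − 8·112 = 415.
The subsidy expands output by 415 − 247 = 168 past the efficient level; on those units the gap between marginal cost and willingness to pay runs from 0 up to 69.
DWL = ½ × 69 × 168 = 5796.

Deadweight loss = €5796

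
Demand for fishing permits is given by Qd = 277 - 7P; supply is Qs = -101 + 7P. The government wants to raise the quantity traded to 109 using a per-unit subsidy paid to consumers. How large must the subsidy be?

Required subsidy s = 6 per unit

At Q = 109, invert demand for the buyer price: Pb = (277 − 109)/7 = 24; invert supply for the seller price: Ps = (109 − (-101))/7 = 30.
The subsidy must fill the gap: s = Ps − Pb = 30 − 24 = 6.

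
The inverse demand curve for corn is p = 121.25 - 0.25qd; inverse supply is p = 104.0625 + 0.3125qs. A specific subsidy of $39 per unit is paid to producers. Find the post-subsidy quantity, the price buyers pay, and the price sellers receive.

q' = 899/9; buyers pay 1733/18; sellers receive 2435/18

Pre-subsidy: 121.25 - 0.25q = 104.0625 + 0.3125q gives q* = 275/9 and p* = 2045/18.
With the subsidy, sellers receive ps = pb + 39 for each unit, where pb is the price buyers pay.
On the curves, pb = 121.25 - 0.25q and ps = 104.0625 + 0.3125q; the wedge ps − pb = 39 gives 104.0625 + 0.3125q − (121.25 - 0.25q) = 39, so q' = 899/9.
Then pb = 121.25 − 0.25·(899/9) = 1733/18 and ps = 104.0625 + 0.3125·(899/9) = 2435/18.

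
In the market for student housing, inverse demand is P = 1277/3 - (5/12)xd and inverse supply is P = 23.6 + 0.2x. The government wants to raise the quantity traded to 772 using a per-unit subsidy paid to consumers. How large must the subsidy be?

At x = 772, from the demand curve buyers pay Pb = 1277/3 − (5/12)·772 = 104; from the supply curve sellers need Ps = 23.6 + 0.2·772 = 178.
The subsidy must fill the gap: s = Ps − Pb = 178 − 104 = 74.

Required subsidy s = 74 per unit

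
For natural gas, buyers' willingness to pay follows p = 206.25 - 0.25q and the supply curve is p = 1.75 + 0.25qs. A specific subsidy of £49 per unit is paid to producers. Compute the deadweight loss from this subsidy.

Deadweight loss = £2401

Pre-subsidy: 206.25 - 0.25q = 1.75 + 0.25q gives q* = 409 and p* = 104.
With the subsidy, sellers receive ps = pb + 49 for each unit, where pb is the price buyers pay.
On the curves, pb = 206.25 - 0.25q and ps = 1.75 + 0.25q; the wedge ps − pb = 49 gives 1.75 + 0.25q − (206.25 - 0.25q) = 49, so q' = 507.
Then pb = 206.25 − 0.25·507 = 79.5 and ps = 1.75 + 0.25·507 = 128.5.
The subsidy expands output by 507 − 409 = 98 past the efficient level; on those units the gap between marginal cost and willingness to pay runs from 0 up to 49.
DWL = ½ × 49 × 98 = 2401.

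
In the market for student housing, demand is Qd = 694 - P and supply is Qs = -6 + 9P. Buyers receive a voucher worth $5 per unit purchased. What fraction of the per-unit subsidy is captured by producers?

Pre-subsidy: 694 - P = -6 + 9P gives P* = 70, Q* = 624.
With the rebate, buyers effectively pay Pb = Ps − 5, where Ps is the price sellers receive.
Demand in terms of Ps becomes Qd = 694 − 1(Ps − 5) = 699 - Ps. Setting this equal to supply: 699 - Ps = -6 + 9Ps, so Ps = 70.5.
Buyers pay Pb = 70.5 − 5 = 65.5; Q' = -6 + 9·70.5 = 628.5.
Buyers' price falls by P* − Pb = 70 − 65.5 = 4.5; sellers' price rises by Ps − P* = 70.5 − 70 = 0.5.
So producers capture 0.5/5 = 0.1 of each unit of subsidy.

Producer share = 0.1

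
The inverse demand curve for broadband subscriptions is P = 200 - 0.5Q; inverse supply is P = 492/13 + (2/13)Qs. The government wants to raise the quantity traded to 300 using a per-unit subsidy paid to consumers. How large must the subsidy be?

At Q = 300, from the demand curve buyers pay Pb = 200 − 0.5·300 = 50; from the supply curve sellers need Ps = 492/13 + (2/13)·300 = 84.
The subsidy must fill the gap: s = Ps − Pb = 84 − 50 = 34.

Required subsidy s = 34 per unit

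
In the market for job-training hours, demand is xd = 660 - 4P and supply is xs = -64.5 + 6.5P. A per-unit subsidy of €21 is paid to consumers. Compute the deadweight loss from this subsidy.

Pre-subsidy: 660 - 4P = -64.5 + 6.5P gives P* = 69, x* = 384.
With the rebate, buyers effectively pay Pb = Ps − 21, where Ps is the price sellers receive.
Demand in terms of Ps becomes xd = 660 − 4(Ps − 21) = 744 - 4Ps. Setting this equal to supply: 744 - 4Ps = -64.5 + 6.5Ps, so Ps = 77.
Buyers pay Pb = 77 − 21 = 56; x' = -64.5 + 6.5·77 = 436.
The subsidy expands output by 436 − 384 = 52 past the efficient level; on those units the gap between marginal cost and willingness to pay runs from 0 up to 21.
DWL = ½ × 21 × 52 = 546.

Deadweight loss = €546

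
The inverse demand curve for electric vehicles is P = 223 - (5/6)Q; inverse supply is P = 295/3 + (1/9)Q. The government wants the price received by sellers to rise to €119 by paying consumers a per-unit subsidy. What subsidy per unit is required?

Required subsidy s = €51 per unit

At a seller price of 119, quantity supplied is -885 + 9·119 = 186.
Buyers absorb 186 only when they pay Pb = 223 − (5/6)·186 = 68.
s = Ps − Pb = 119 − 68 = 51.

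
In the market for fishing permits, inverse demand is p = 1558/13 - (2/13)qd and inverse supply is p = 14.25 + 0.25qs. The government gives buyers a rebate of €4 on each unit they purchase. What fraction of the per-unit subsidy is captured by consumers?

Consumer share = 8/21

Pre-subsidy: 1558/13 - (2/13)q = 14.25 + 0.25q gives q* = 5491/21 and p* = 1672/21.
With the rebate, buyers effectively pay pb = ps − 4, where ps is the price sellers receive.
On the curves, pb = 1558/13 - (2/13)q and ps = 14.25 + 0.25q; the wedge ps − pb = 4 gives 14.25 + 0.25q − (1558/13 - (2/13)q) = 4, so q' = 5699/21.
Then pb = 1558/13 − (2/13)·(5699/21) = 1640/21 and ps = 14.25 + 0.25·(5699/21) = 1724/21.
Buyers' price falls by p* − pb = 1672/21 − 1640/21 = 32/21; sellers' price rises by ps − p* = 1724/21 − 1672/21 = 52/21.
So consumers capture (32/21)/4 = 8/21 of each unit of subsidy.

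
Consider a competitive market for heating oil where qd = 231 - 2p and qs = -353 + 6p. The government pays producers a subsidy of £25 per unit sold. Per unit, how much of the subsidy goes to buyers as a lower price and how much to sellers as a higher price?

Buyers gain £18.75 per unit; sellers gain £6.25 per unit

Pre-subsidy: 231 - 2p = -353 + 6p gives p* = 73, q* = 85.
With the subsidy, sellers receive ps = pb + 25 for each unit, where pb is the price buyers pay.
Supply in terms of pb becomes qs = -353 + 6(pb + 25) = -203 + 6pb. Setting this equal to demand: 231 - 2pb = -203 + 6pb, so pb = 54.25.
Sellers receive ps = 54.25 + 25 = 79.25; q' = 231 − 2·54.25 = 122.5.
Buyers' price falls by p* − pb = 73 − 54.25 = 18.75; sellers' price rises by ps − p* = 79.25 − 73 = 6.25.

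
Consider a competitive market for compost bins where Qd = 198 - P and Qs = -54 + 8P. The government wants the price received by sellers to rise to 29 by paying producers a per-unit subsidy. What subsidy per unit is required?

Required subsidy s = 9 per unit

At a seller price of 29, quantity supplied is -54 + 8·29 = 178.
Buyers absorb 178 only when they pay Pb with 198 − 1·Pb = 178, i.e. Pb = 20.
s = Ps − Pb = 29 − 20 = 9.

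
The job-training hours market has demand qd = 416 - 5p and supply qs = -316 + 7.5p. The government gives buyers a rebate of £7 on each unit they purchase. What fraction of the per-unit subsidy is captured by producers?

Pre-subsidy: 416 - 5p = -316 + 7.5p gives p* = 58.56, q* = 123.2.
With the rebate, buyers effectively pay pb = ps − 7, where ps is the price sellers receive.
Demand in terms of ps becomes qd = 416 − 5(ps − 7) = 451 - 5ps. Setting this equal to supply: 451 - 5ps = -316 + 7.5ps, so ps = 61.36.
Buyers pay pb = 61.36 − 7 = 54.36; q' = -316 + 7.5·61.36 = 144.2.
Buyers' price falls by p* − pb = 58.56 − 54.36 = 4.2; sellers' price rises by ps − p* = 61.36 − 58.56 = 2.8.
So producers capture 2.8/7 = 0.4 of each unit of subsidy.

Producer share = 0.4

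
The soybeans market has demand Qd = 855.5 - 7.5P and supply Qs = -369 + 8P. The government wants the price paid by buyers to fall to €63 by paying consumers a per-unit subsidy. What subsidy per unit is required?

At a buyer price of 63, quantity demanded is 855.5 − 7.5·63 = 383.
Sellers supply 383 only when they receive Ps with -369 + 8·Ps = 383, i.e. Ps = 94.
s = Ps − Pb = 94 − 63 = 31.

Required subsidy s = €31 per unit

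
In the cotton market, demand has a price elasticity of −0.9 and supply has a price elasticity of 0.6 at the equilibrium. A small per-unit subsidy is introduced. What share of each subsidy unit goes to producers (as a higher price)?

For a small subsidy around the equilibrium, the benefit split depends on the relative slopes, which at a point are proportional to the elasticities.
Buyer share = εs/(εs + |εd|) = 0.6/(0.6 + 0.9) = 0.4; seller share = |εd|/(εs + |εd|) = 0.6.
So producers capture 0.6 of the subsidy.

Producer share = 0.6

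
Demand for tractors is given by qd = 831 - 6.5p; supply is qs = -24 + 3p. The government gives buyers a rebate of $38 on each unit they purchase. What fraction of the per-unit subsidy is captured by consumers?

Consumer share = 6/19

Pre-subsidy: 831 - 6.5p = -24 + 3p gives p* = 90, q* = 246.
With the rebate, buyers effectively pay pb = ps − 38, where ps is the price sellers receive.
Demand in terms of ps becomes qd = 831 − 6.5(ps − 38) = 1078 - 6.5ps. Setting this equal to supply: 1078 - 6.5ps = -24 + 3ps, so ps = 116.
Buyers pay pb = 116 − 38 = 78; q' = -24 + 3·116 = 324.
Buyers' price falls by p* − pb = 90 − 78 = 12; sellers' price rises by ps − p* = 116 − 90 = 26.
So consumers capture 12/38 = 6/19 of each unit of subsidy.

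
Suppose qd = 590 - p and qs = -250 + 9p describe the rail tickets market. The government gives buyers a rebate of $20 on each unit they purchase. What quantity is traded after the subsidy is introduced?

Pre-subsidy: 590 - p = -250 + 9p gives p* = 84, q* = 506.
With the rebate, buyers effectively pay pb = ps − 20, where ps is the price sellers receive.
Demand in terms of ps becomes qd = 590 − 1(ps − 20) = 610 - ps. Setting this equal to supply: 610 - ps = -250 + 9ps, so ps = 86.
Buyers pay pb = 86 − 20 = 66; q' = -250 + 9·86 = 524.

q' = 524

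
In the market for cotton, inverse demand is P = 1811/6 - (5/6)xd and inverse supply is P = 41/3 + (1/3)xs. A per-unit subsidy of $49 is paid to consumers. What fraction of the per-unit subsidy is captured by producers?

Pre-subsidy: 1811/6 - (5/6)x = 41/3 + (1/3)x gives x* = 247 and P* = 96.
With the rebate, buyers effectively pay Pb = Ps − 49, where Ps is the price sellers receive.
On the curves, Pb = 1811/6 - (5/6)x and Ps = 41/3 + (1/3)x; the wedge Ps − Pb = 49 gives 41/3 + (1/3)x − (1811/6 - (5/6)x) = 49, so x' = 289.
Then Pb = 1811/6 − (5/6)·289 = 61 and Ps = 41/3 + (1/3)·289 = 110.
Buyers' price falls by P* − Pb = 96 − 61 = 35; sellers' price rises by Ps − P* = 110 − 96 = 14.
So producers capture 14/49 = 2/7 of each unit of subsidy.

Producer share = 2/7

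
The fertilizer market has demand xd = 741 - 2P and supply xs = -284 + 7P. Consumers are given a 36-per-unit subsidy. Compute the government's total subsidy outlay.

Government cost = 20492

Pre-subsidy: 741 - 2P = -284 + 7P gives P* = 1025/9, x* = 4619/9.
With the rebate, buyers effectively pay Pb = Ps − 36, where Ps is the price sellers receive.
Demand in terms of Ps becomes xd = 741 − 2(Ps − 36) = 813 - 2Ps. Setting this equal to supply: 813 - 2Ps = -284 + 7Ps, so Ps = 1097/9.
Buyers pay Pb = 1097/9 − 36 = 773/9; x' = -284 + 7·(1097/9) = 5123/9.
Government outlay = subsidy × quantity = 36 × 5123/9 = 20492.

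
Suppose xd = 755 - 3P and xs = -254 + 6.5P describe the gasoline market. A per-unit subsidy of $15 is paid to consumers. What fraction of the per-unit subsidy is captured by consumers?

Consumer share = 13/19

Pre-subsidy: 755 - 3P = -254 + 6.5P gives P* = 2018/19, x* = 8291/19.
With the rebate, buyers effectively pay Pb = Ps − 15, where Ps is the price sellers receive.
Demand in terms of Ps becomes xd = 755 − 3(Ps − 15) = 800 - 3Ps. Setting this equal to supply: 800 - 3Ps = -254 + 6.5Ps, so Ps = 2108/19.
Buyers pay Pb = 2108/19 − 15 = 1823/19; x' = -254 + 6.5·(2108/19) = 8876/19.
Buyers' price falls by P* − Pb = 2018/19 − 1823/19 = 195/19; sellers' price rises by Ps − P* = 2108/19 − 2018/19 = 90/19.
So consumers capture (195/19)/15 = 13/19 of each unit of subsidy.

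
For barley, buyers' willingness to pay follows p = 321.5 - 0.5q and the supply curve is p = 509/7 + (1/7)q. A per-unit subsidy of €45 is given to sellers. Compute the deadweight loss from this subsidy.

Pre-subsidy: 321.5 - 0.5q = 509/7 + (1/7)q gives q* = 387 and p* = 128.
With the subsidy, sellers receive ps = pb + 45 for each unit, where pb is the price buyers pay.
On the curves, pb = 321.5 - 0.5q and ps = 509/7 + (1/7)q; the wedge ps − pb = 45 gives 509/7 + (1/7)q − (321.5 - 0.5q) = 45, so q' = 457.
Then pb = 321.5 − 0.5·457 = 93 and ps = 509/7 + (1/7)·457 = 138.
The subsidy expands output by 457 − 387 = 70 past the efficient level; on those units the gap between marginal cost and willingness to pay runs from 0 up to 45.
DWL = ½ × 45 × 70 = 1575.

Deadweight loss = €1575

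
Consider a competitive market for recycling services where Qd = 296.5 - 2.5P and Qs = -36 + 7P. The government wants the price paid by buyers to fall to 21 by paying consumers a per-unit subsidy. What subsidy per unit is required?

Required subsidy s = 19 per unit

At a buyer price of 21, quantity demanded is 296.5 − 2.5·21 = 244.
Sellers supply 244 only when they receive Ps with -36 + 7·Ps = 244, i.e. Ps = 40.
s = Ps − Pb = 40 − 21 = 19.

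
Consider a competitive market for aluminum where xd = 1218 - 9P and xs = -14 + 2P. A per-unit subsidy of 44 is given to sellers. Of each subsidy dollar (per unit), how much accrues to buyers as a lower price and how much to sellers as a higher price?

Buyers gain 8 per unit; sellers gain 36 per unit

Pre-subsidy: 1218 - 9P = -14 + 2P gives P* = 112, x* = 210.
With the subsidy, sellers receive Ps = Pb + 44 for each unit, where Pb is the price buyers pay.
Supply in terms of Pb becomes xs = -14 + 2(Pb + 44) = 74 + 2Pb. Setting this equal to demand: 1218 - 9Pb = 74 + 2Pb, so Pb = 104.
Sellers receive Ps = 104 + 44 = 148; x' = 1218 − 9·104 = 282.
Buyers' price falls by P* − Pb = 112 − 104 = 8; sellers' price rises by Ps − P* = 148 − 112 = 36.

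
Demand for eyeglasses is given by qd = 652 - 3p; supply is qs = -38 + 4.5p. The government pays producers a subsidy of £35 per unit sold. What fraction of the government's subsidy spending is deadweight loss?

DWL / government spending = 63/878

Pre-subsidy: 652 - 3p = -38 + 4.5p gives p* = 92, q* = 376.
With the subsidy, sellers receive ps = pb + 35 for each unit, where pb is the price buyers pay.
Supply in terms of pb becomes qs = -38 + 4.5(pb + 35) = 119.5 + 4.5pb. Setting this equal to demand: 652 - 3pb = 119.5 + 4.5pb, so pb = 71.
Sellers receive ps = 71 + 35 = 106; q' = 652 − 3·71 = 439.
ΔCS = ½(376 + 439)(92 − 71) = 8557.5; ΔPS = ½(376 + 439)(106 − 92) = 5705.
Government spending = 35 × 439 = 15365.
DWL = ½ × 35 × (439 − 376) = 1102.5; fraction = 1102.5 / 15365 = 63/878.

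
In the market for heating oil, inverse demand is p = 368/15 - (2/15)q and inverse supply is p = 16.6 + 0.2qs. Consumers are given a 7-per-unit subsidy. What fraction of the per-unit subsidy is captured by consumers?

Pre-subsidy: 368/15 - (2/15)q = 16.6 + 0.2q gives q* = 23.8 and p* = 21.36.
With the rebate, buyers effectively pay pb = ps − 7, where ps is the price sellers receive.
On the curves, pb = 368/15 - (2/15)q and ps = 16.6 + 0.2q; the wedge ps − pb = 7 gives 16.6 + 0.2q − (368/15 - (2/15)q) = 7, so q' = 44.8.
Then pb = 368/15 − (2/15)·44.8 = 18.56 and ps = 16.6 + 0.2·44.8 = 25.56.
Buyers' price falls by p* − pb = 21.36 − 18.56 = 2.8; sellers' price rises by ps − p* = 25.56 − 21.36 = 4.2.
So consumers capture 2.8/7 = 0.4 of each unit of subsidy.

Consumer share = 0.4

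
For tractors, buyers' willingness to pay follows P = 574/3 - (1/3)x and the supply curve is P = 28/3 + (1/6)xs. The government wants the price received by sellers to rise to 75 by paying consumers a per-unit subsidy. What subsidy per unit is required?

At a seller price of 75, quantity supplied is -56 + 6·75 = 394.
Buyers absorb 394 only when they pay Pb = 574/3 − (1/3)·394 = 60.
s = Ps − Pb = 75 − 60 = 15.

Required subsidy s = 15 per unit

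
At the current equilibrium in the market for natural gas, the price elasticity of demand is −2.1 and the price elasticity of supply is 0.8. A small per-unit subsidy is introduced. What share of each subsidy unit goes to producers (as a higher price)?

Producer share = 21/29

For a small subsidy around the equilibrium, the benefit split depends on the relative slopes, which at a point are proportional to the elasticities.
Buyer share = εs/(εs + |εd|) = 0.8/(0.8 + 2.1) = 8/29; seller share = |εd|/(εs + |εd|) = 21/29.
So producers capture 21/29 of the subsidy.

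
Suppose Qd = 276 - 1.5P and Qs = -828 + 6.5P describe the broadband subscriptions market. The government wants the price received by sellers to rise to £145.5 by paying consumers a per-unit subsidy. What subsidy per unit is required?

At a seller price of 145.5, quantity supplied is -828 + 6.5·145.5 = 117.75.
Buyers absorb 117.75 only when they pay Pb with 276 − 1.5·Pb = 117.75, i.e. Pb = 105.5.
s = Ps − Pb = 145.5 − 105.5 = 40.

Required subsidy s = £40 per unit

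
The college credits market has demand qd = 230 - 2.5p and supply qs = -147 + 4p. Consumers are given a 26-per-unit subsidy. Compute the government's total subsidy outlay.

Pre-subsidy: 230 - 2.5p = -147 + 4p gives p* = 58, q* = 85.
With the rebate, buyers effectively pay pb = ps − 26, where ps is the price sellers receive.
Demand in terms of ps becomes qd = 230 − 2.5(ps − 26) = 295 - 2.5ps. Setting this equal to supply: 295 - 2.5ps = -147 + 4ps, so ps = 68.
Buyers pay pb = 68 − 26 = 42; q' = -147 + 4·68 = 125.
Government outlay = subsidy × quantity = 26 × 125 = 3250.

Government cost = 3250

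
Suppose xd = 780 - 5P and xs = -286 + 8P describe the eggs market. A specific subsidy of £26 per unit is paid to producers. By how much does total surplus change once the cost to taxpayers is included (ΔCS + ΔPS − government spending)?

Pre-subsidy: 780 - 5P = -286 + 8P gives P* = 82, x* = 370.
With the subsidy, sellers receive Ps = Pb + 26 for each unit, where Pb is the price buyers pay.
Supply in terms of Pb becomes xs = -286 + 8(Pb + 26) = -78 + 8Pb. Setting this equal to demand: 780 - 5Pb = -78 + 8Pb, so Pb = 66.
Sellers receive Ps = 66 + 26 = 92; x' = 780 − 5·66 = 450.
ΔCS = ½(370 + 450)(82 − 66) = 6560; ΔPS = ½(370 + 450)(92 − 82) = 4100.
Government spending = 26 × 450 = 11700.
Net change = 6560 + 4100 − 11700 = -1040. The loss equals the DWL triangle ½·26·80.

Net change in total surplus = -£1040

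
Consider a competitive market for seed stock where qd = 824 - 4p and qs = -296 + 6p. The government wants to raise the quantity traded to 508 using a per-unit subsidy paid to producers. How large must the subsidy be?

Required subsidy s = 55 per unit

At q = 508, invert demand for the buyer price: pb = (824 − 508)/4 = 79; invert supply for the seller price: ps = (508 − (-296))/6 = 134.
The subsidy must fill the gap: s = ps − pb = 134 − 79 = 55.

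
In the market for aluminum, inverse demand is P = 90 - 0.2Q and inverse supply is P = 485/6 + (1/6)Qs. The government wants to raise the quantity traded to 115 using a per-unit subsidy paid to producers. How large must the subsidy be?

Required subsidy s = 33 per unit

At Q = 115, from the demand curve buyers pay Pb = 90 − 0.2·115 = 67; from the supply curve sellers need Ps = 485/6 + (1/6)·115 = 100.
The subsidy must fill the gap: s = Ps − Pb = 100 − 67 = 33.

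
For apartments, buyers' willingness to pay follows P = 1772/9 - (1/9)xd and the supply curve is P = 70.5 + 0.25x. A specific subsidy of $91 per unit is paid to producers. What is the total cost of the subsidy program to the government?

Pre-subsidy: 1772/9 - (1/9)x = 70.5 + 0.25x gives x* = 350 and P* = 158.
With the subsidy, sellers receive Ps = Pb + 91 for each unit, where Pb is the price buyers pay.
On the curves, Pb = 1772/9 - (1/9)x and Ps = 70.5 + 0.25x; the wedge Ps − Pb = 91 gives 70.5 + 0.25x − (1772/9 - (1/9)x) = 91, so x' = 602.
Then Pb = 1772/9 − (1/9)·602 = 130 and Ps = 70.5 + 0.25·602 = 221.
Government outlay = subsidy × quantity = 91 × 602 = 54782.

Government cost = $54782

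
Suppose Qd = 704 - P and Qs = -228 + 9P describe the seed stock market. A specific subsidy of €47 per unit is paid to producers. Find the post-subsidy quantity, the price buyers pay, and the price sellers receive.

Q' = 653.1; buyers pay €50.9; sellers receive €97.9

Pre-subsidy: 704 - P = -228 + 9P gives P* = 93.2, Q* = 610.8.
With the subsidy, sellers receive Ps = Pb + 47 for each unit, where Pb is the price buyers pay.
Supply in terms of Pb becomes Qs = -228 + 9(Pb + 47) = 195 + 9Pb. Setting this equal to demand: 704 - Pb = 195 + 9Pb, so Pb = 50.9.
Sellers receive Ps = 50.9 + 47 = 97.9; Q' = 704 − 1·50.9 = 653.1.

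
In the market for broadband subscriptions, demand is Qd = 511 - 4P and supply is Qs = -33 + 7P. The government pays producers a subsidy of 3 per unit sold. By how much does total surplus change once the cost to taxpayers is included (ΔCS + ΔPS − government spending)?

Net change in total surplus = -126/11

Pre-subsidy: 511 - 4P = -33 + 7P gives P* = 544/11, Q* = 3445/11.
With the subsidy, sellers receive Ps = Pb + 3 for each unit, where Pb is the price buyers pay.
Supply in terms of Pb becomes Qs = -33 + 7(Pb + 3) = -12 + 7Pb. Setting this equal to demand: 511 - 4Pb = -12 + 7Pb, so Pb = 523/11.
Sellers receive Ps = 523/11 + 3 = 556/11; Q' = 511 − 4·(523/11) = 3529/11.
ΔCS = ½(3445/11 + 3529/11)(544/11 − 523/11) = 6657/11; ΔPS = ½(3445/11 + 3529/11)(556/11 − 544/11) = 3804/11.
Government spending = 3 × 3529/11 = 10587/11.
Net change = 6657/11 + 3804/11 − 10587/11 = -126/11. The loss equals the DWL triangle ½·3·84/11.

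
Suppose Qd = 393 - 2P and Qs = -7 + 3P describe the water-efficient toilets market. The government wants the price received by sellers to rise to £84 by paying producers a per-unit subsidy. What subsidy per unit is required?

At a seller price of 84, quantity supplied is -7 + 3·84 = 245.
Buyers absorb 245 only when they pay Pb with 393 − 2·Pb = 245, i.e. Pb = 74.
s = Ps − Pb = 84 − 74 = 10.

Required subsidy s = £10 per unit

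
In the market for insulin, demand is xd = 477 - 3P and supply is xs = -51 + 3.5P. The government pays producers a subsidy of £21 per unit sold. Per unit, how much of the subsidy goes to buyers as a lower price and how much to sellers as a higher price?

Buyers gain 147/13 per unit; sellers gain 126/13 per unit

Pre-subsidy: 477 - 3P = -51 + 3.5P gives P* = 1056/13, x* = 3033/13.
With the subsidy, sellers receive Ps = Pb + 21 for each unit, where Pb is the price buyers pay.
Supply in terms of Pb becomes xs = -51 + 3.5(Pb + 21) = 22.5 + 3.5Pb. Setting this equal to demand: 477 - 3Pb = 22.5 + 3.5Pb, so Pb = 909/13.
Sellers receive Ps = 909/13 + 21 = 1182/13; x' = 477 − 3·(909/13) = 3474/13.
Buyers' price falls by P* − Pb = 1056/13 − 909/13 = 147/13; sellers' price rises by Ps − P* = 1182/13 − 1056/13 = 126/13.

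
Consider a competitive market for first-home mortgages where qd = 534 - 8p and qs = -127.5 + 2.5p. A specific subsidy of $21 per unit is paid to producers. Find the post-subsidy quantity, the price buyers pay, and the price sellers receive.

Pre-subsidy: 534 - 8p = -127.5 + 2.5p gives p* = 63, q* = 30.
With the subsidy, sellers receive ps = pb + 21 for each unit, where pb is the price buyers pay.
Supply in terms of pb becomes qs = -127.5 + 2.5(pb + 21) = -75 + 2.5pb. Setting this equal to demand: 534 - 8pb = -75 + 2.5pb, so pb = 58.
Sellers receive ps = 58 + 21 = 79; q' = 534 − 8·58 = 70.

q' = 70; buyers pay $58; sellers receive $79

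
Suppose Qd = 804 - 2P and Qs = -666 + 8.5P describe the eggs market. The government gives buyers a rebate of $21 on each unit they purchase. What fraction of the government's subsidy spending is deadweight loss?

Pre-subsidy: 804 - 2P = -666 + 8.5P gives P* = 140, Q* = 524.
With the rebate, buyers effectively pay Pb = Ps − 21, where Ps is the price sellers receive.
Demand in terms of Ps becomes Qd = 804 − 2(Ps − 21) = 846 - 2Ps. Setting this equal to supply: 846 - 2Ps = -666 + 8.5Ps, so Ps = 144.
Buyers pay Pb = 144 − 21 = 123; Q' = -666 + 8.5·144 = 558.
ΔCS = ½(524 + 558)(140 − 123) = 9197; ΔPS = ½(524 + 558)(144 − 140) = 2164.
Government spending = 21 × 558 = 11718.
DWL = ½ × 21 × (558 − 524) = 357; fraction = 357 / 11718 = 17/558.

DWL / government spending = 17/558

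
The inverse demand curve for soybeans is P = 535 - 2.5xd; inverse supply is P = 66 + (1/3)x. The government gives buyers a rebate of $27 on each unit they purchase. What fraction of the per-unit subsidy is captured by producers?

Pre-subsidy: 535 - 2.5x = 66 + (1/3)x gives x* = 2814/17 and P* = 2060/17.
With the rebate, buyers effectively pay Pb = Ps − 27, where Ps is the price sellers receive.
On the curves, Pb = 535 - 2.5x and Ps = 66 + (1/3)x; the wedge Ps − Pb = 27 gives 66 + (1/3)x − (535 - 2.5x) = 27, so x' = 2976/17.
Then Pb = 535 − 2.5·(2976/17) = 1655/17 and Ps = 66 + (1/3)·(2976/17) = 2114/17.
Buyers' price falls by P* − Pb = 2060/17 − 1655/17 = 405/17; sellers' price rises by Ps − P* = 2114/17 − 2060/17 = 54/17.
So producers capture (54/17)/27 = 2/17 of each unit of subsidy.

Producer share = 2/17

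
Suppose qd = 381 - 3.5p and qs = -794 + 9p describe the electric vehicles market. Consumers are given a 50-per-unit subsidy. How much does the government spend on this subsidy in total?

Pre-subsidy: 381 - 3.5p = -794 + 9p gives p* = 94, q* = 52.
With the rebate, buyers effectively pay pb = ps − 50, where ps is the price sellers receive.
Demand in terms of ps becomes qd = 381 − 3.5(ps − 50) = 556 - 3.5ps. Setting this equal to supply: 556 - 3.5ps = -794 + 9ps, so ps = 108.
Buyers pay pb = 108 − 50 = 58; q' = -794 + 9·108 = 178.
Government outlay = subsidy × quantity = 50 × 178 = 8900.

Government cost = 8900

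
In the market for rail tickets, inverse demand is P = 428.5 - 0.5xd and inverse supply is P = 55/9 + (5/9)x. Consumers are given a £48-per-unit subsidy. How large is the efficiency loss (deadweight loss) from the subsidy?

Deadweight loss = 20736/19

Pre-subsidy: 428.5 - 0.5x = 55/9 + (5/9)x gives x* = 7603/19 and P* = 4340/19.
With the rebate, buyers effectively pay Pb = Ps − 48, where Ps is the price sellers receive.
On the curves, Pb = 428.5 - 0.5x and Ps = 55/9 + (5/9)x; the wedge Ps − Pb = 48 gives 55/9 + (5/9)x − (428.5 - 0.5x) = 48, so x' = 8467/19.
Then Pb = 428.5 − 0.5·(8467/19) = 3908/19 and Ps = 55/9 + (5/9)·(8467/19) = 4820/19.
The subsidy expands output by 8467/19 − 7603/19 = 864/19 past the efficient level; on those units the gap between marginal cost and willingness to pay runs from 0 up to 48.
DWL = ½ × 48 × 864/19 = 20736/19.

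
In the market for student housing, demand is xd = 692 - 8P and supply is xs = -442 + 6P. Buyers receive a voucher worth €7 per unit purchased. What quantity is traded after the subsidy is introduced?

Pre-subsidy: 692 - 8P = -442 + 6P gives P* = 81, x* = 44.
With the rebate, buyers effectively pay Pb = Ps − 7, where Ps is the price sellers receive.
Demand in terms of Ps becomes xd = 692 − 8(Ps − 7) = 748 - 8Ps. Setting this equal to supply: 748 - 8Ps = -442 + 6Ps, so Ps = 85.
Buyers pay Pb = 85 − 7 = 78; x' = -442 + 6·85 = 68.

x' = 68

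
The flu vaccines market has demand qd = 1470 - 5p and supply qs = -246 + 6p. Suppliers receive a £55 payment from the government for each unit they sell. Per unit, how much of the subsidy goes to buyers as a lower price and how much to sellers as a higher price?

Buyers gain £30 per unit; sellers gain £25 per unit

Pre-subsidy: 1470 - 5p = -246 + 6p gives p* = 156, q* = 690.
With the subsidy, sellers receive ps = pb + 55 for each unit, where pb is the price buyers pay.
Supply in terms of pb becomes qs = -246 + 6(pb + 55) = 84 + 6pb. Setting this equal to demand: 1470 - 5pb = 84 + 6pb, so pb = 126.
Sellers receive ps = 126 + 55 = 181; q' = 1470 − 5·126 = 840.
Buyers' price falls by p* − pb = 156 − 126 = 30; sellers' price rises by ps − p* = 181 − 156 = 25.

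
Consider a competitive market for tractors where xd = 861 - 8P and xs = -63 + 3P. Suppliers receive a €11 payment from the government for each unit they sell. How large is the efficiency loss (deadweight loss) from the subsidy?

Deadweight loss = €132

Pre-subsidy: 861 - 8P = -63 + 3P gives P* = 84, x* = 189.
With the subsidy, sellers receive Ps = Pb + 11 for each unit, where Pb is the price buyers pay.
Supply in terms of Pb becomes xs = -63 + 3(Pb + 11) = -30 + 3Pb. Setting this equal to demand: 861 - 8Pb = -30 + 3Pb, so Pb = 81.
Sellers receive Ps = 81 + 11 = 92; x' = 861 − 8·81 = 213.
The subsidy expands output by 213 − 189 = 24 past the efficient level; on those units the gap between marginal cost and willingness to pay runs from 0 up to 11.
DWL = ½ × 11 × 24 = 132.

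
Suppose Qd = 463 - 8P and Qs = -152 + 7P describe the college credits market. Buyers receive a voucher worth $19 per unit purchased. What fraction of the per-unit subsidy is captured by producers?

Pre-subsidy: 463 - 8P = -152 + 7P gives P* = 41, Q* = 135.
With the rebate, buyers effectively pay Pb = Ps − 19, where Ps is the price sellers receive.
Demand in terms of Ps becomes Qd = 463 − 8(Ps − 19) = 615 - 8Ps. Setting this equal to supply: 615 - 8Ps = -152 + 7Ps, so Ps = 767/15.
Buyers pay Pb = 767/15 − 19 = 482/15; Q' = -152 + 7·(767/15) = 3089/15.
Buyers' price falls by P* − Pb = 41 − 482/15 = 133/15; sellers' price rises by Ps − P* = 767/15 − 41 = 152/15.
So producers capture (152/15)/19 = 8/15 of each unit of subsidy.

Producer share = 8/15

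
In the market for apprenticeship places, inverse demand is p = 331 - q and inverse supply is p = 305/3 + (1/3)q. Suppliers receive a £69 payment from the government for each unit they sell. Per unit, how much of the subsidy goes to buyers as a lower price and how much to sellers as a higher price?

Pre-subsidy: 331 - q = 305/3 + (1/3)q gives q* = 172 and p* = 159.
With the subsidy, sellers receive ps = pb + 69 for each unit, where pb is the price buyers pay.
On the curves, pb = 331 - q and ps = 305/3 + (1/3)q; the wedge ps − pb = 69 gives 305/3 + (1/3)q − (331 - q) = 69, so q' = 223.75.
Then pb = 331 − 1·223.75 = 107.25 and ps = 305/3 + (1/3)·223.75 = 176.25.
Buyers' price falls by p* − pb = 159 − 107.25 = 51.75; sellers' price rises by ps − p* = 176.25 − 159 = 17.25.

Buyers gain £51.75 per unit; sellers gain £17.25 per unit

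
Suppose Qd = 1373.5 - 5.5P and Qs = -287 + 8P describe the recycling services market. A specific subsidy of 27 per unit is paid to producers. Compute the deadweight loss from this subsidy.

Deadweight loss = 1188

Pre-subsidy: 1373.5 - 5.5P = -287 + 8P gives P* = 123, Q* = 697.
With the subsidy, sellers receive Ps = Pb + 27 for each unit, where Pb is the price buyers pay.
Supply in terms of Pb becomes Qs = -287 + 8(Pb + 27) = -71 + 8Pb. Setting this equal to demand: 1373.5 - 5.5Pb = -71 + 8Pb, so Pb = 107.
Sellers receive Ps = 107 + 27 = 134; Q' = 1373.5 − 5.5·107 = 785.
The subsidy expands output by 785 − 697 = 88 past the efficient level; on those units the gap between marginal cost and willingness to pay runs from 0 up to 27.
DWL = ½ × 27 × 88 = 1188.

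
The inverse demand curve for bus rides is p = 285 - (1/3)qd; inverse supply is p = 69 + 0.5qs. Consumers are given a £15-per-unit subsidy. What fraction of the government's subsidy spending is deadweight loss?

DWL / government spending = 5/154

Pre-subsidy: 285 - (1/3)q = 69 + 0.5q gives q* = 259.2 and p* = 198.6.
With the rebate, buyers effectively pay pb = ps − 15, where ps is the price sellers receive.
On the curves, pb = 285 - (1/3)q and ps = 69 + 0.5q; the wedge ps − pb = 15 gives 69 + 0.5q − (285 - (1/3)q) = 15, so q' = 277.2.
Then pb = 285 − (1/3)·277.2 = 192.6 and ps = 69 + 0.5·277.2 = 207.6.
ΔCS = ½(259.2 + 277.2)(198.6 − 192.6) = 1609.2; ΔPS = ½(259.2 + 277.2)(207.6 − 198.6) = 2413.8.
Government spending = 15 × 277.2 = 4158.
DWL = ½ × 15 × (277.2 − 259.2) = 135; fraction = 135 / 4158 = 5/154.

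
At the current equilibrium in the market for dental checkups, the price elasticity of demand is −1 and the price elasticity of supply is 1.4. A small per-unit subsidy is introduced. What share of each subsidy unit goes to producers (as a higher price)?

For a small subsidy around the equilibrium, the benefit split depends on the relative slopes, which at a point are proportional to the elasticities.
Buyer share = εs/(εs + |εd|) = 1.4/(1.4 + 1) = 7/12; seller share = |εd|/(εs + |εd|) = 5/12.
So producers capture 5/12 of the subsidy.

Producer share = 5/12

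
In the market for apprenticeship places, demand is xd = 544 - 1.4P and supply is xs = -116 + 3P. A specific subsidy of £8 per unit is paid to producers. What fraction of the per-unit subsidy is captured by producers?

Producer share = 7/22

Pre-subsidy: 544 - 1.4P = -116 + 3P gives P* = 150, x* = 334.
With the subsidy, sellers receive Ps = Pb + 8 for each unit, where Pb is the price buyers pay.
Supply in terms of Pb becomes xs = -116 + 3(Pb + 8) = -92 + 3Pb. Setting this equal to demand: 544 - 1.4Pb = -92 + 3Pb, so Pb = 1590/11.
Sellers receive Ps = 1590/11 + 8 = 1678/11; x' = 544 − 1.4·(1590/11) = 3758/11.
Buyers' price falls by P* − Pb = 150 − 1590/11 = 60/11; sellers' price rises by Ps − P* = 1678/11 − 150 = 28/11.
So producers capture (28/11)/8 = 7/22 of each unit of subsidy.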